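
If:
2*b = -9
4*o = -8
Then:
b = -9/2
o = -2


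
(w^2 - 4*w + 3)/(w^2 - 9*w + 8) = (w - 3)/(w - 8)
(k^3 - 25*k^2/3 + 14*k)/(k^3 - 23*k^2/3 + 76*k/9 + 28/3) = 3*k/(3*k + 2)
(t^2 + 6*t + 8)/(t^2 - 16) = (t + 2)/(t - 4)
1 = 1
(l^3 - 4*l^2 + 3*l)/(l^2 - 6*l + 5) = l*(l - 3)/(l - 5)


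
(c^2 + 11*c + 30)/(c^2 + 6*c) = (c + 5)/c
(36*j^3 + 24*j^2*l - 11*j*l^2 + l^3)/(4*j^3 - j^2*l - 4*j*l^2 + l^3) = (36*j^2 - 12*j*l + l^2)/(4*j^2 - 5*j*l + l^2)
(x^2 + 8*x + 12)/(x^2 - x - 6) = (x + 6)/(x - 3)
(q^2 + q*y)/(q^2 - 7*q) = (q + y)/(q - 7)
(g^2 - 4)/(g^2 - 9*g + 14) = (g + 2)/(g - 7)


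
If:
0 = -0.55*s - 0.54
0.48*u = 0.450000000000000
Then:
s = -0.98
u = 0.94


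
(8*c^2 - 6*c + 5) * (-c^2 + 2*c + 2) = -8*c^4 + 22*c^3 - c^2 - 2*c + 10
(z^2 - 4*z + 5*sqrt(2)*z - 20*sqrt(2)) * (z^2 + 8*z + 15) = z^4 + 4*z^3 + 5*sqrt(2)*z^3 - 17*z^2 + 20*sqrt(2)*z^2 - 85*sqrt(2)*z - 60*z - 300*sqrt(2)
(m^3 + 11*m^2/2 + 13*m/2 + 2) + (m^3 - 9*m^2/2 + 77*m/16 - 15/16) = 2*m^3 + m^2 + 181*m/16 + 17/16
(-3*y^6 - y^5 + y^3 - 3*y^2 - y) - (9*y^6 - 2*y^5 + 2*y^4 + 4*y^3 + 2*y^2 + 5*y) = -12*y^6 + y^5 - 2*y^4 - 3*y^3 - 5*y^2 - 6*y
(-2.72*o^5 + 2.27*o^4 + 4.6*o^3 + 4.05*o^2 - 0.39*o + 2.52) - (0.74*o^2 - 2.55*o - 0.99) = -2.72*o^5 + 2.27*o^4 + 4.6*o^3 + 3.31*o^2 + 2.16*o + 3.51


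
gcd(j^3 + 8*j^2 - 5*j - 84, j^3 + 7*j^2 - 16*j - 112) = j^2 + 11*j + 28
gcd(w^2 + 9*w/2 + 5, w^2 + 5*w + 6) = w + 2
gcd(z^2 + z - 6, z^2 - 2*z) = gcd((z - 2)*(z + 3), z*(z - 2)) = z - 2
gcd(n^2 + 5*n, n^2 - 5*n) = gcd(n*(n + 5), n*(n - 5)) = n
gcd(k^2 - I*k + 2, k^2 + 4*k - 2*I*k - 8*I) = k - 2*I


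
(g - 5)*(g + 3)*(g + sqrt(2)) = g^3 - 2*g^2 + sqrt(2)*g^2 - 15*g - 2*sqrt(2)*g - 15*sqrt(2)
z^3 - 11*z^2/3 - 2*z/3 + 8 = (z - 3)*(z - 2)*(z + 4/3)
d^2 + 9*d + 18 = (d + 3)*(d + 6)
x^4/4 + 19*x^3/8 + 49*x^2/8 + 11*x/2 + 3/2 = (x/2 + 1/4)*(x/2 + 1)*(x + 1)*(x + 6)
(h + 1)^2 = h^2 + 2*h + 1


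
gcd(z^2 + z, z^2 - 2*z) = z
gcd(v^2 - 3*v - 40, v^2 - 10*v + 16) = v - 8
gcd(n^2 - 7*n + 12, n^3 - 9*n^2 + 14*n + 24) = n - 4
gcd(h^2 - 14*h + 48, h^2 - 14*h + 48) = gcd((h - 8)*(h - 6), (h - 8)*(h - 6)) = h^2 - 14*h + 48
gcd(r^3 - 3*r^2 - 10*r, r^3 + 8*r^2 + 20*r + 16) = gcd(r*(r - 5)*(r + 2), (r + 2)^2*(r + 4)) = r + 2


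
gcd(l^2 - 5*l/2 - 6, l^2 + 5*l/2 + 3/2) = l + 3/2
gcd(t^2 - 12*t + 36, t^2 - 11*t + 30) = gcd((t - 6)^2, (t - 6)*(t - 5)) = t - 6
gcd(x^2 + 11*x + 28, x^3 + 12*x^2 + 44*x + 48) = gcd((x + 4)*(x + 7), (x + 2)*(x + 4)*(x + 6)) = x + 4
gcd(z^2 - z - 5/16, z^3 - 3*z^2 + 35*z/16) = z - 5/4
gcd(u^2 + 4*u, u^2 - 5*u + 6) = 1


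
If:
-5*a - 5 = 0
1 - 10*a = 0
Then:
No Solution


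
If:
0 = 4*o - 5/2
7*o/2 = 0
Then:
No Solution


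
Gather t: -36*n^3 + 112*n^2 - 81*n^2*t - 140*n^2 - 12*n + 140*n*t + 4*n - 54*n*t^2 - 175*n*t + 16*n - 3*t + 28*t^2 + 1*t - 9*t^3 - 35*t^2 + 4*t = -36*n^3 - 28*n^2 + 8*n - 9*t^3 + t^2*(-54*n - 7) + t*(-81*n^2 - 35*n + 2)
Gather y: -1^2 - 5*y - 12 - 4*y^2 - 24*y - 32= -4*y^2 - 29*y - 45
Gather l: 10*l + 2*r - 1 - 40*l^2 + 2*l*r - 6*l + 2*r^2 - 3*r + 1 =-40*l^2 + l*(2*r + 4) + 2*r^2 - r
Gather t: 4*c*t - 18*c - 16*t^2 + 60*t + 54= -18*c - 16*t^2 + t*(4*c + 60) + 54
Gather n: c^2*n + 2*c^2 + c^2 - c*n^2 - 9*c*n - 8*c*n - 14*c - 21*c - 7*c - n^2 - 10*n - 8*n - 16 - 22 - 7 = 3*c^2 - 42*c + n^2*(-c - 1) + n*(c^2 - 17*c - 18) - 45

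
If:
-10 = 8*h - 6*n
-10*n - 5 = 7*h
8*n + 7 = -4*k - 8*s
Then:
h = -65/61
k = -2*s - 547/244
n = 15/61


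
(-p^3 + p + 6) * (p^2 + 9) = -p^5 - 8*p^3 + 6*p^2 + 9*p + 54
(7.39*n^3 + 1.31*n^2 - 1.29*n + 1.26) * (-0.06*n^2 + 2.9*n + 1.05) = -0.4434*n^5 + 21.3524*n^4 + 11.6359*n^3 - 2.4411*n^2 + 2.2995*n + 1.323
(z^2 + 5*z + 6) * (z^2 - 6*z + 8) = z^4 - z^3 - 16*z^2 + 4*z + 48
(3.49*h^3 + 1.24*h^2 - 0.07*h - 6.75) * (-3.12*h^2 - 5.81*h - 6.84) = -10.8888*h^5 - 24.1457*h^4 - 30.8576*h^3 + 12.9851*h^2 + 39.6963*h + 46.17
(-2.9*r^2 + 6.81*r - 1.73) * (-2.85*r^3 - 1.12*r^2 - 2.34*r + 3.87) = 8.265*r^5 - 16.1605*r^4 + 4.0893*r^3 - 25.2208*r^2 + 30.4029*r - 6.6951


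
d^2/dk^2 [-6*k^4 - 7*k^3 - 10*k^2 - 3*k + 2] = -72*k^2 - 42*k - 20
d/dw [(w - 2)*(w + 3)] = 2*w + 1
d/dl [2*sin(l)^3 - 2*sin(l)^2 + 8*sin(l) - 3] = 2*(3*sin(l)^2 - 2*sin(l) + 4)*cos(l)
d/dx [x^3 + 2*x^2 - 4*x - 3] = 3*x^2 + 4*x - 4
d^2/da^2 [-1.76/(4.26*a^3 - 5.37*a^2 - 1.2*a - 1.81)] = ((44.9856*a - 18.9024)*(-4.26*a^3 + 5.37*a^2 + 1.2*a + 1.81) + 1.76*(-25.56*a^2 + 21.48*a + 2.4)*(-12.78*a^2 + 10.74*a + 1.2))/(-4.26*a^3 + 5.37*a^2 + 1.2*a + 1.81)^3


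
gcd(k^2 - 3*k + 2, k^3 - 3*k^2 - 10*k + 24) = k - 2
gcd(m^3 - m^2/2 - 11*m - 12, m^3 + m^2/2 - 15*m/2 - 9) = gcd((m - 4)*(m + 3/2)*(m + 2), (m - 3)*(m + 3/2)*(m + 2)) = m^2 + 7*m/2 + 3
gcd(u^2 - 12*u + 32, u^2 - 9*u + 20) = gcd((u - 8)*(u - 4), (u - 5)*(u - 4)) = u - 4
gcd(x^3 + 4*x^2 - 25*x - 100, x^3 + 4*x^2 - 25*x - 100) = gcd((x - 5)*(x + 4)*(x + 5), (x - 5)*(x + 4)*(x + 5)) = x^3 + 4*x^2 - 25*x - 100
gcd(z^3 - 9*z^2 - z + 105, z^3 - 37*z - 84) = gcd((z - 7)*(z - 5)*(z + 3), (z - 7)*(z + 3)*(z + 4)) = z^2 - 4*z - 21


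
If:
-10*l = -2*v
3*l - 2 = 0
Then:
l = 2/3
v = 10/3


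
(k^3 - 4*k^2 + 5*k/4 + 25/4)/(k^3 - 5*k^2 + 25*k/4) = (k + 1)/k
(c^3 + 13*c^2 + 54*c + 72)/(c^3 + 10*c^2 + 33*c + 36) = (c + 6)/(c + 3)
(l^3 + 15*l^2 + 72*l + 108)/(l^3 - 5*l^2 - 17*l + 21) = (l^2 + 12*l + 36)/(l^2 - 8*l + 7)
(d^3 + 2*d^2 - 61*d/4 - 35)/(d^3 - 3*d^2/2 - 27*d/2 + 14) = (d + 5/2)/(d - 1)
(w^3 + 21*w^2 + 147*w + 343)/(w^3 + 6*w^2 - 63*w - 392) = (w + 7)/(w - 8)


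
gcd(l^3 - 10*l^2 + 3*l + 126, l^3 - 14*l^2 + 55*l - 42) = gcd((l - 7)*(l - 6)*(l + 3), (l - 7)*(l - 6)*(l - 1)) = l^2 - 13*l + 42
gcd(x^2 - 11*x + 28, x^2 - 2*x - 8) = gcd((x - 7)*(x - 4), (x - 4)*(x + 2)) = x - 4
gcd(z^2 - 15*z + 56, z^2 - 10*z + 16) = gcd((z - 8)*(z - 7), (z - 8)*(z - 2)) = z - 8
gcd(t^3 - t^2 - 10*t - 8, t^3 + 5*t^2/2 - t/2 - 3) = t + 2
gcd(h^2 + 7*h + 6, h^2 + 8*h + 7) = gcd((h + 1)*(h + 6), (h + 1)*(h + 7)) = h + 1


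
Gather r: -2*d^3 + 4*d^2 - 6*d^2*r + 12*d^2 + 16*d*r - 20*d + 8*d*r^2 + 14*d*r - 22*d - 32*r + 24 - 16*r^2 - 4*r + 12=-2*d^3 + 16*d^2 - 42*d + r^2*(8*d - 16) + r*(-6*d^2 + 30*d - 36) + 36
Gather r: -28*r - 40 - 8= -28*r - 48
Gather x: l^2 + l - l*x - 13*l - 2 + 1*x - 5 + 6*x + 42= l^2 - 12*l + x*(7 - l) + 35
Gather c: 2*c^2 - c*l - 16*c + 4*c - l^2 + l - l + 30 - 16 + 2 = 2*c^2 + c*(-l - 12) - l^2 + 16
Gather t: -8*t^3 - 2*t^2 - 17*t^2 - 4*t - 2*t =-8*t^3 - 19*t^2 - 6*t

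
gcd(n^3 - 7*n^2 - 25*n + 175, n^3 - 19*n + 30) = n + 5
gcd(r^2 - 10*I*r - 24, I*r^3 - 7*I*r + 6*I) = 1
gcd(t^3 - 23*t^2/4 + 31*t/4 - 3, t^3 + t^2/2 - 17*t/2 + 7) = t - 1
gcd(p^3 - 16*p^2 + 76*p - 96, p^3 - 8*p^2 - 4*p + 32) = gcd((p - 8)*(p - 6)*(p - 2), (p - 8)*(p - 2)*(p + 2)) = p^2 - 10*p + 16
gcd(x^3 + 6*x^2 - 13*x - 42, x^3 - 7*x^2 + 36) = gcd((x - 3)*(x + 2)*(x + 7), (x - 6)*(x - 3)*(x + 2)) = x^2 - x - 6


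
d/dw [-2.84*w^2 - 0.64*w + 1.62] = -5.68*w - 0.64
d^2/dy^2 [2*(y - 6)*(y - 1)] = 4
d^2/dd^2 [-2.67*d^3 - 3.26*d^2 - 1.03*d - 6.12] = -16.02*d - 6.52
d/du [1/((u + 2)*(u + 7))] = (-2*u - 9)/(u^4 + 18*u^3 + 109*u^2 + 252*u + 196)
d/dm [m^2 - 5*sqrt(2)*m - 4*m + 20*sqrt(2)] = 2*m - 5*sqrt(2) - 4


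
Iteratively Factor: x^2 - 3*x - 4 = (x - 4)*(x + 1)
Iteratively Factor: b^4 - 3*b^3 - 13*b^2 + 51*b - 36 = (b + 4)*(b^3 - 7*b^2 + 15*b - 9) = (b - 1)*(b + 4)*(b^2 - 6*b + 9) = (b - 3)*(b - 1)*(b + 4)*(b - 3)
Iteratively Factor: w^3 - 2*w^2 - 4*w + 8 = (w - 2)*(w^2 - 4) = (w - 2)^2*(w + 2)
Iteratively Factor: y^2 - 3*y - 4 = (y + 1)*(y - 4)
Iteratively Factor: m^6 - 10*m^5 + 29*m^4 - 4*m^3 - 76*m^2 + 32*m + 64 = (m + 1)*(m^5 - 11*m^4 + 40*m^3 - 44*m^2 - 32*m + 64) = (m - 4)*(m + 1)*(m^4 - 7*m^3 + 12*m^2 + 4*m - 16) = (m - 4)*(m + 1)^2*(m^3 - 8*m^2 + 20*m - 16) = (m - 4)*(m - 2)*(m + 1)^2*(m^2 - 6*m + 8) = (m - 4)*(m - 2)^2*(m + 1)^2*(m - 4)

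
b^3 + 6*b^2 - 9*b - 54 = (b - 3)*(b + 3)*(b + 6)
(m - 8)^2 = m^2 - 16*m + 64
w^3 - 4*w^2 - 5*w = w*(w - 5)*(w + 1)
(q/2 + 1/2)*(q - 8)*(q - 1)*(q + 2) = q^4/2 - 3*q^3 - 17*q^2/2 + 3*q + 8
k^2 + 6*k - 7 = (k - 1)*(k + 7)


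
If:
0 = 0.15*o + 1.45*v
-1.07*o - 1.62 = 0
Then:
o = -1.51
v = 0.16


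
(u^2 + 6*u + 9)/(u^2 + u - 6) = (u + 3)/(u - 2)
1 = 1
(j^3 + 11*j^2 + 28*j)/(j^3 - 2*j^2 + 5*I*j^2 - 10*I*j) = (j^2 + 11*j + 28)/(j^2 + j*(-2 + 5*I) - 10*I)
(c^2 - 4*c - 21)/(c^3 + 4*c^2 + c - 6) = (c - 7)/(c^2 + c - 2)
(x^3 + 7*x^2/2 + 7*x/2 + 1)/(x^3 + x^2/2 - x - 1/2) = (x + 2)/(x - 1)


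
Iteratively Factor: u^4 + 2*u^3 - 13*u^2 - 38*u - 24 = (u + 3)*(u^3 - u^2 - 10*u - 8) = (u - 4)*(u + 3)*(u^2 + 3*u + 2) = (u - 4)*(u + 2)*(u + 3)*(u + 1)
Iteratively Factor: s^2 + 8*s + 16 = (s + 4)*(s + 4)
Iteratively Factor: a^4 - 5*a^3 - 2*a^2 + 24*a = (a)*(a^3 - 5*a^2 - 2*a + 24) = a*(a - 3)*(a^2 - 2*a - 8) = a*(a - 3)*(a + 2)*(a - 4)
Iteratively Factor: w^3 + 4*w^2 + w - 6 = (w - 1)*(w^2 + 5*w + 6) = (w - 1)*(w + 3)*(w + 2)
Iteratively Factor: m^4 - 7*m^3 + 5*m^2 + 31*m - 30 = (m + 2)*(m^3 - 9*m^2 + 23*m - 15) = (m - 1)*(m + 2)*(m^2 - 8*m + 15) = (m - 5)*(m - 1)*(m + 2)*(m - 3)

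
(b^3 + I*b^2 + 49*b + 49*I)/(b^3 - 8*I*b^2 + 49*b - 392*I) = (b + I)/(b - 8*I)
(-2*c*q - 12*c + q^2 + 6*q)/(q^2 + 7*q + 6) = (-2*c + q)/(q + 1)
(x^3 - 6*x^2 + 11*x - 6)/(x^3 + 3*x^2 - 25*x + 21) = (x - 2)/(x + 7)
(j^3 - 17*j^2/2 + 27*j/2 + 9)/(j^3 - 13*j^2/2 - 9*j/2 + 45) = (2*j + 1)/(2*j + 5)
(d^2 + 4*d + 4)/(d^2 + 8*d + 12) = (d + 2)/(d + 6)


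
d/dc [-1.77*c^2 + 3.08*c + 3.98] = 3.08 - 3.54*c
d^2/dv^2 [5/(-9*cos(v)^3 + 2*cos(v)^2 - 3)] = 5*(-(1 - cos(4*v))*(27*cos(v) - 4)^2 + (-27*cos(v) + 16*cos(2*v) - 81*cos(3*v))*(9*cos(v)^3 - 2*cos(v)^2 + 3))/(4*(9*cos(v)^3 - 2*cos(v)^2 + 3)^3)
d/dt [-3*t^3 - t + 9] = -9*t^2 - 1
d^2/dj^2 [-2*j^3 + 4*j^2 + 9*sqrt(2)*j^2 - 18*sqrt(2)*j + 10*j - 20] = -12*j + 8 + 18*sqrt(2)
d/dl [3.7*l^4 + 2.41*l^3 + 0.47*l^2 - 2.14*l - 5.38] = 14.8*l^3 + 7.23*l^2 + 0.94*l - 2.14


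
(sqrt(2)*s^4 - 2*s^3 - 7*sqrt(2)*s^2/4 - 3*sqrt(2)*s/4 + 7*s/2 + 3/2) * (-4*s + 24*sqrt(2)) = -4*sqrt(2)*s^5 + 56*s^4 - 41*sqrt(2)*s^3 - 98*s^2 + 3*sqrt(2)*s^2 - 42*s + 84*sqrt(2)*s + 36*sqrt(2)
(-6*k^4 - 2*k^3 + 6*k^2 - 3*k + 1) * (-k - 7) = 6*k^5 + 44*k^4 + 8*k^3 - 39*k^2 + 20*k - 7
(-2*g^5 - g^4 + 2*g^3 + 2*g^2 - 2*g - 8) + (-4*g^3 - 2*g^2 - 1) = -2*g^5 - g^4 - 2*g^3 - 2*g - 9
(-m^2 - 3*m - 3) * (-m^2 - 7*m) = m^4 + 10*m^3 + 24*m^2 + 21*m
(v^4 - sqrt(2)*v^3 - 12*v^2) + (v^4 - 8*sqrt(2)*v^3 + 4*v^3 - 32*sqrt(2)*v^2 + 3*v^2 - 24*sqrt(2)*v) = 2*v^4 - 9*sqrt(2)*v^3 + 4*v^3 - 32*sqrt(2)*v^2 - 9*v^2 - 24*sqrt(2)*v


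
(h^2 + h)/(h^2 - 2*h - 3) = h/(h - 3)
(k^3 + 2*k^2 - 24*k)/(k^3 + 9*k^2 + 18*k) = (k - 4)/(k + 3)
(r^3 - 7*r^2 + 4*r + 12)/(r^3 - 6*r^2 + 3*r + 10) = (r - 6)/(r - 5)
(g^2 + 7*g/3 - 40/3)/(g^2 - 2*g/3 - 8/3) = (-3*g^2 - 7*g + 40)/(-3*g^2 + 2*g + 8)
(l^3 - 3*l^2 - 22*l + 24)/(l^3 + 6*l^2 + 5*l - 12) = (l - 6)/(l + 3)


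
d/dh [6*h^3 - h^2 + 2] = 2*h*(9*h - 1)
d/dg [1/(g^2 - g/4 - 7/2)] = 4*(1 - 8*g)/(-4*g^2 + g + 14)^2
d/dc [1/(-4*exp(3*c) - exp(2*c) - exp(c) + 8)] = (12*exp(2*c) + 2*exp(c) + 1)*exp(c)/(4*exp(3*c) + exp(2*c) + exp(c) - 8)^2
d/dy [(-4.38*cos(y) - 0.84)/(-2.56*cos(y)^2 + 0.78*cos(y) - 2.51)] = (11.2128*cos(y)^2 + 4.3008*cos(y) - 11.649)*sin(y)/(6.5536*cos(y)^4 - 3.9936*cos(y)^3 + 13.4596*cos(y)^2 - 3.9156*cos(y) + 6.3001)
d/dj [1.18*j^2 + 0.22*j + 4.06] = 2.36*j + 0.22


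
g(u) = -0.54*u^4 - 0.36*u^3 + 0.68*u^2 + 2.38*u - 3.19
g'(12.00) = -3869.30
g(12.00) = -11696.23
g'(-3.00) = 46.90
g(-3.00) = -38.23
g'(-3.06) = 50.00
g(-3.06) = -41.14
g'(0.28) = 2.63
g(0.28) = -2.48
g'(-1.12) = 2.54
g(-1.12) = -5.35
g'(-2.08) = 14.32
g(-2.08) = -12.07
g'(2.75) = -46.97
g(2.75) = -29.87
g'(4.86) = -264.47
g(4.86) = -318.14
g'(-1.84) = 9.68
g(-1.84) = -9.21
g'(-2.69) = 32.95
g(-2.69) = -25.94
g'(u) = -2.16*u^3 - 1.08*u^2 + 1.36*u + 2.38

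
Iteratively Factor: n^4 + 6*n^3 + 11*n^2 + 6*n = (n + 1)*(n^3 + 5*n^2 + 6*n) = (n + 1)*(n + 2)*(n^2 + 3*n) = n*(n + 1)*(n + 2)*(n + 3)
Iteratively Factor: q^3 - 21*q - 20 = (q + 1)*(q^2 - q - 20) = (q - 5)*(q + 1)*(q + 4)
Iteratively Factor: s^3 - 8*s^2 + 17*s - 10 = (s - 5)*(s^2 - 3*s + 2) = (s - 5)*(s - 1)*(s - 2)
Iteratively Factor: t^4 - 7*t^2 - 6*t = (t + 1)*(t^3 - t^2 - 6*t) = (t - 3)*(t + 1)*(t^2 + 2*t) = t*(t - 3)*(t + 1)*(t + 2)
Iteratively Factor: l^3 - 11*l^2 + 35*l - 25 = (l - 5)*(l^2 - 6*l + 5) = (l - 5)^2*(l - 1)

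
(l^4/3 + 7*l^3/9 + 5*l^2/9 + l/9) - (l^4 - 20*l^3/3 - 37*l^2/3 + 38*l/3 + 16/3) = -2*l^4/3 + 67*l^3/9 + 116*l^2/9 - 113*l/9 - 16/3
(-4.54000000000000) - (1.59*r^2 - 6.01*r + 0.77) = -1.59*r^2 + 6.01*r - 5.31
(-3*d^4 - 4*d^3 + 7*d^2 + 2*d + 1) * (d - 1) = -3*d^5 - d^4 + 11*d^3 - 5*d^2 - d - 1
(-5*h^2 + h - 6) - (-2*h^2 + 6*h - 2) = -3*h^2 - 5*h - 4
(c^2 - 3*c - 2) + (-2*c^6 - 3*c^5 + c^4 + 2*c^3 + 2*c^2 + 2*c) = -2*c^6 - 3*c^5 + c^4 + 2*c^3 + 3*c^2 - c - 2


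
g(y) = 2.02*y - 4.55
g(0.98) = -2.57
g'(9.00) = 2.02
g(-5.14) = -14.93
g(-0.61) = -5.78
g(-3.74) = -12.10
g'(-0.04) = 2.02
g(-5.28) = -15.22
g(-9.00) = -22.73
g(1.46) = -1.60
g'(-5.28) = 2.02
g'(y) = 2.02000000000000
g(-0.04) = -4.63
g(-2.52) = -9.64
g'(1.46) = 2.02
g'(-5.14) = 2.02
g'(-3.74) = 2.02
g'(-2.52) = 2.02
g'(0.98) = 2.02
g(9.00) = 13.63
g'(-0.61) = 2.02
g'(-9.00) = 2.02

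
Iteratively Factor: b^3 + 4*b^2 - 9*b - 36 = (b - 3)*(b^2 + 7*b + 12) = (b - 3)*(b + 3)*(b + 4)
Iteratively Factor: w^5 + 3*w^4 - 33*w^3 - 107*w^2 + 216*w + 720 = (w + 4)*(w^4 - w^3 - 29*w^2 + 9*w + 180) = (w + 4)^2*(w^3 - 5*w^2 - 9*w + 45) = (w - 5)*(w + 4)^2*(w^2 - 9) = (w - 5)*(w - 3)*(w + 4)^2*(w + 3)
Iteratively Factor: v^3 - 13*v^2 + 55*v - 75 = (v - 3)*(v^2 - 10*v + 25) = (v - 5)*(v - 3)*(v - 5)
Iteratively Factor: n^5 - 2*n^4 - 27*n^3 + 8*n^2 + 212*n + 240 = (n - 4)*(n^4 + 2*n^3 - 19*n^2 - 68*n - 60) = (n - 4)*(n + 2)*(n^3 - 19*n - 30) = (n - 5)*(n - 4)*(n + 2)*(n^2 + 5*n + 6) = (n - 5)*(n - 4)*(n + 2)*(n + 3)*(n + 2)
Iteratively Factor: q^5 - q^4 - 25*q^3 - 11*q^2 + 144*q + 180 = (q + 3)*(q^4 - 4*q^3 - 13*q^2 + 28*q + 60) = (q + 2)*(q + 3)*(q^3 - 6*q^2 - q + 30) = (q + 2)^2*(q + 3)*(q^2 - 8*q + 15) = (q - 5)*(q + 2)^2*(q + 3)*(q - 3)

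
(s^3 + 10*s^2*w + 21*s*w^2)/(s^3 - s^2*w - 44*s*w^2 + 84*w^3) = s*(s + 3*w)/(s^2 - 8*s*w + 12*w^2)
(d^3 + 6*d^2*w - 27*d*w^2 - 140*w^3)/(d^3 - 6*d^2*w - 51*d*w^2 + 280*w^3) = (-d - 4*w)/(-d + 8*w)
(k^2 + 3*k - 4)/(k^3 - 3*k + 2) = (k + 4)/(k^2 + k - 2)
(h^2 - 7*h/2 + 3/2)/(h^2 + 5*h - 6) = (2*h^2 - 7*h + 3)/(2*(h^2 + 5*h - 6))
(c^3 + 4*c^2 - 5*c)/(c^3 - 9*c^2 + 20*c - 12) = c*(c + 5)/(c^2 - 8*c + 12)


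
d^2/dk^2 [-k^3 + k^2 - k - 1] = 2 - 6*k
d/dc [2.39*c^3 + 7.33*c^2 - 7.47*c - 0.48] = 7.17*c^2 + 14.66*c - 7.47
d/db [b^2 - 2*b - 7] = 2*b - 2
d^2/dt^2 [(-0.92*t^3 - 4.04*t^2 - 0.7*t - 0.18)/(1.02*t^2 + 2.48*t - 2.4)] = (8.88178419700125e-16*t^5 - 7.105427357601e-15*t^4 + 3.16155199999997*t^3 - 27.608112*t^2 - 44.808768*t - 57.969024)/(1.061208*t^6 + 7.740576*t^5 + 11.329344*t^4 - 21.173248*t^3 - 26.65728*t^2 + 42.8544*t - 13.824)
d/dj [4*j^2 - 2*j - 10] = 8*j - 2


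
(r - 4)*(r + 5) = r^2 + r - 20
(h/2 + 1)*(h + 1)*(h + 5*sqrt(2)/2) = h^3/2 + 3*h^2/2 + 5*sqrt(2)*h^2/4 + h + 15*sqrt(2)*h/4 + 5*sqrt(2)/2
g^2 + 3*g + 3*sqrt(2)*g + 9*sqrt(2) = (g + 3)*(g + 3*sqrt(2))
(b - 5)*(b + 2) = b^2 - 3*b - 10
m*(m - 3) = m^2 - 3*m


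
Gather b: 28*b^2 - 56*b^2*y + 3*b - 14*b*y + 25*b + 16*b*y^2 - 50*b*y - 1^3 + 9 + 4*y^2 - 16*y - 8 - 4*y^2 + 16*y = b^2*(28 - 56*y) + b*(16*y^2 - 64*y + 28)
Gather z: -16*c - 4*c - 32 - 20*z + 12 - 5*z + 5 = -20*c - 25*z - 15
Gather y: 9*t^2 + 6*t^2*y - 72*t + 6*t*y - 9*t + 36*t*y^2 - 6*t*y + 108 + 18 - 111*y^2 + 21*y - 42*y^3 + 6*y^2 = 9*t^2 - 81*t - 42*y^3 + y^2*(36*t - 105) + y*(6*t^2 + 21) + 126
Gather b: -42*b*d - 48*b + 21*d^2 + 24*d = b*(-42*d - 48) + 21*d^2 + 24*d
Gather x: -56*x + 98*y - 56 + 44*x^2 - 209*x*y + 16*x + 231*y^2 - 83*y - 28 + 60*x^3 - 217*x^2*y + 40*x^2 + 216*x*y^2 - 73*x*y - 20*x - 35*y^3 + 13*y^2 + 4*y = 60*x^3 + x^2*(84 - 217*y) + x*(216*y^2 - 282*y - 60) - 35*y^3 + 244*y^2 + 19*y - 84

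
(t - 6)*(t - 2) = t^2 - 8*t + 12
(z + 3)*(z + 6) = z^2 + 9*z + 18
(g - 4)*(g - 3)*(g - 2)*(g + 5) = g^4 - 4*g^3 - 19*g^2 + 106*g - 120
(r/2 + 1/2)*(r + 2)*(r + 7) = r^3/2 + 5*r^2 + 23*r/2 + 7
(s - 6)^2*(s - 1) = s^3 - 13*s^2 + 48*s - 36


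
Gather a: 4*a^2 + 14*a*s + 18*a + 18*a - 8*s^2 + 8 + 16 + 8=4*a^2 + a*(14*s + 36) - 8*s^2 + 32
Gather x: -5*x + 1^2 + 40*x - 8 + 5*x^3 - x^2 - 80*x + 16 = 5*x^3 - x^2 - 45*x + 9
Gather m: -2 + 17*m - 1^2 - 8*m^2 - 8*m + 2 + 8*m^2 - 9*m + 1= 0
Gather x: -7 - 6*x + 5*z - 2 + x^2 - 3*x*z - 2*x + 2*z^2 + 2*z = x^2 + x*(-3*z - 8) + 2*z^2 + 7*z - 9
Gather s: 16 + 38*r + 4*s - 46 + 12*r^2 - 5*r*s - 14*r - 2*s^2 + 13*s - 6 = 12*r^2 + 24*r - 2*s^2 + s*(17 - 5*r) - 36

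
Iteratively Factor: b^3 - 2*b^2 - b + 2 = (b - 2)*(b^2 - 1) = (b - 2)*(b - 1)*(b + 1)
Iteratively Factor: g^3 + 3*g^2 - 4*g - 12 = (g + 3)*(g^2 - 4) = (g + 2)*(g + 3)*(g - 2)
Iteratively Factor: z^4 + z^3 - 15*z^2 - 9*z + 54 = (z + 3)*(z^3 - 2*z^2 - 9*z + 18) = (z + 3)^2*(z^2 - 5*z + 6) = (z - 3)*(z + 3)^2*(z - 2)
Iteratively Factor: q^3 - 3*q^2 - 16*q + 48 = (q - 3)*(q^2 - 16) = (q - 4)*(q - 3)*(q + 4)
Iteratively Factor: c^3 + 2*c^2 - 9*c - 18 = (c + 2)*(c^2 - 9) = (c + 2)*(c + 3)*(c - 3)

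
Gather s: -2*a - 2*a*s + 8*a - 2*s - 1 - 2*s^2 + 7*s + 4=6*a - 2*s^2 + s*(5 - 2*a) + 3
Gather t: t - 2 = t - 2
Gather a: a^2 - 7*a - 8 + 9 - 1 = a^2 - 7*a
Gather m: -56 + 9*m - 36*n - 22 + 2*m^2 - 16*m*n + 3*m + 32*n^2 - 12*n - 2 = 2*m^2 + m*(12 - 16*n) + 32*n^2 - 48*n - 80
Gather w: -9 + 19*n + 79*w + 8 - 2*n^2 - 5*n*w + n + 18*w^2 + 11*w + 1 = -2*n^2 + 20*n + 18*w^2 + w*(90 - 5*n)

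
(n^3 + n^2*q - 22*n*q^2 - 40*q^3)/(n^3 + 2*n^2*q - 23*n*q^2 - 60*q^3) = (n + 2*q)/(n + 3*q)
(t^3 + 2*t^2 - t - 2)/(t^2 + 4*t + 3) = (t^2 + t - 2)/(t + 3)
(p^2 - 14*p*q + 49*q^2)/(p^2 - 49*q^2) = (p - 7*q)/(p + 7*q)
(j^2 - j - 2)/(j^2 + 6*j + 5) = (j - 2)/(j + 5)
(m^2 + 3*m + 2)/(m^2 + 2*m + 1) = (m + 2)/(m + 1)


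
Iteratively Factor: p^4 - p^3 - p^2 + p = (p - 1)*(p^3 - p) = p*(p - 1)*(p^2 - 1) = p*(p - 1)*(p + 1)*(p - 1)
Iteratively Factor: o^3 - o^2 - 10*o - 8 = (o - 4)*(o^2 + 3*o + 2) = (o - 4)*(o + 1)*(o + 2)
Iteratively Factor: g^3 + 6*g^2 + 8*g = (g)*(g^2 + 6*g + 8) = g*(g + 2)*(g + 4)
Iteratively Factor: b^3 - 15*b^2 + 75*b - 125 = (b - 5)*(b^2 - 10*b + 25) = (b - 5)^2*(b - 5)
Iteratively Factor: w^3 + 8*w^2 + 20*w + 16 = (w + 2)*(w^2 + 6*w + 8) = (w + 2)*(w + 4)*(w + 2)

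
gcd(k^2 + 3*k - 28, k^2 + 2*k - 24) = k - 4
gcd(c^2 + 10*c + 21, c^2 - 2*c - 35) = 1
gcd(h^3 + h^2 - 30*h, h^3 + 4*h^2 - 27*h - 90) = h^2 + h - 30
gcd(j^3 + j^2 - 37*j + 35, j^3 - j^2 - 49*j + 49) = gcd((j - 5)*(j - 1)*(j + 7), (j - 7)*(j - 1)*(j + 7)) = j^2 + 6*j - 7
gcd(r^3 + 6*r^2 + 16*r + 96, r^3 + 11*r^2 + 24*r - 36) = r + 6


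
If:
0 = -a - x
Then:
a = -x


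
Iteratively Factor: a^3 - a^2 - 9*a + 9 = (a - 1)*(a^2 - 9) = (a - 1)*(a + 3)*(a - 3)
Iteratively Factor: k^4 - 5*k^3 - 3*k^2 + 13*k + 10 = (k - 5)*(k^3 - 3*k - 2) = (k - 5)*(k - 2)*(k^2 + 2*k + 1) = (k - 5)*(k - 2)*(k + 1)*(k + 1)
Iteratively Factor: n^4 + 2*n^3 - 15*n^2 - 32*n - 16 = (n + 1)*(n^3 + n^2 - 16*n - 16) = (n + 1)^2*(n^2 - 16) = (n - 4)*(n + 1)^2*(n + 4)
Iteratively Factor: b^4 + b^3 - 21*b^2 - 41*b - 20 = (b - 5)*(b^3 + 6*b^2 + 9*b + 4) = (b - 5)*(b + 4)*(b^2 + 2*b + 1) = (b - 5)*(b + 1)*(b + 4)*(b + 1)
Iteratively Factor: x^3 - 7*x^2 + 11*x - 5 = (x - 1)*(x^2 - 6*x + 5) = (x - 1)^2*(x - 5)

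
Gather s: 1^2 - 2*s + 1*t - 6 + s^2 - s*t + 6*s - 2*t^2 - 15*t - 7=s^2 + s*(4 - t) - 2*t^2 - 14*t - 12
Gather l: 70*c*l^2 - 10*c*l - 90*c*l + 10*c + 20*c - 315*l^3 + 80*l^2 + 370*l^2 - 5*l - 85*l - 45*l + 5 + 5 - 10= 30*c - 315*l^3 + l^2*(70*c + 450) + l*(-100*c - 135)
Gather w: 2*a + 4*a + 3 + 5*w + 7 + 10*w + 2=6*a + 15*w + 12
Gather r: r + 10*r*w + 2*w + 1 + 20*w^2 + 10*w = r*(10*w + 1) + 20*w^2 + 12*w + 1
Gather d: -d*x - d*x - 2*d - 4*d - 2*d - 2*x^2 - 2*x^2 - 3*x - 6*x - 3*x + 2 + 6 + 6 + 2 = d*(-2*x - 8) - 4*x^2 - 12*x + 16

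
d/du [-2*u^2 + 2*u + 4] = 2 - 4*u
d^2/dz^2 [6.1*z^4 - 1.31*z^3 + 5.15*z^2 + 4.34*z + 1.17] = 73.2*z^2 - 7.86*z + 10.3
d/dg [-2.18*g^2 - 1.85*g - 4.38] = -4.36*g - 1.85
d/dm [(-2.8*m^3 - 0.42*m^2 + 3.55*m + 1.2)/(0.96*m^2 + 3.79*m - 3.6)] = (-2.688*m^4 - 21.224*m^3 + 25.2402*m^2 + 0.720000000000001*m - 17.328)/(0.9216*m^4 + 7.2768*m^3 + 7.4521*m^2 - 27.288*m + 12.96)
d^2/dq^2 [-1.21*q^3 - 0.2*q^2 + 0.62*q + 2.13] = -7.26*q - 0.4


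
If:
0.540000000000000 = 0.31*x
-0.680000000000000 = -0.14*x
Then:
No Solution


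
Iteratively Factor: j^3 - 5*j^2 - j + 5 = (j - 1)*(j^2 - 4*j - 5) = (j - 1)*(j + 1)*(j - 5)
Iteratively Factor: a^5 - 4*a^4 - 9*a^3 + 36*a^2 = (a)*(a^4 - 4*a^3 - 9*a^2 + 36*a) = a*(a - 3)*(a^3 - a^2 - 12*a) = a^2*(a - 3)*(a^2 - a - 12) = a^2*(a - 3)*(a + 3)*(a - 4)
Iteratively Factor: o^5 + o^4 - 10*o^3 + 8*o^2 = (o)*(o^4 + o^3 - 10*o^2 + 8*o) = o^2*(o^3 + o^2 - 10*o + 8) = o^2*(o + 4)*(o^2 - 3*o + 2) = o^2*(o - 1)*(o + 4)*(o - 2)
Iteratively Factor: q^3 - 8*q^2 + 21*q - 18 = (q - 3)*(q^2 - 5*q + 6) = (q - 3)^2*(q - 2)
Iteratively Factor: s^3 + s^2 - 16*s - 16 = (s + 4)*(s^2 - 3*s - 4) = (s + 1)*(s + 4)*(s - 4)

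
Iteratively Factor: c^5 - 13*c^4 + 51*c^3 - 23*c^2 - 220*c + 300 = (c + 2)*(c^4 - 15*c^3 + 81*c^2 - 185*c + 150) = (c - 5)*(c + 2)*(c^3 - 10*c^2 + 31*c - 30) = (c - 5)*(c - 3)*(c + 2)*(c^2 - 7*c + 10) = (c - 5)*(c - 3)*(c - 2)*(c + 2)*(c - 5)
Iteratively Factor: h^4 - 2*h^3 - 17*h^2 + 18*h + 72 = (h + 3)*(h^3 - 5*h^2 - 2*h + 24) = (h + 2)*(h + 3)*(h^2 - 7*h + 12) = (h - 4)*(h + 2)*(h + 3)*(h - 3)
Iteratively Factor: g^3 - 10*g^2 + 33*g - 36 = (g - 3)*(g^2 - 7*g + 12) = (g - 3)^2*(g - 4)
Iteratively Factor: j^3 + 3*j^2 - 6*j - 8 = (j + 1)*(j^2 + 2*j - 8) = (j - 2)*(j + 1)*(j + 4)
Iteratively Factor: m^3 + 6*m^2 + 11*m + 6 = (m + 1)*(m^2 + 5*m + 6) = (m + 1)*(m + 2)*(m + 3)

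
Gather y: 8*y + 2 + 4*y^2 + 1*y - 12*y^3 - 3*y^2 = -12*y^3 + y^2 + 9*y + 2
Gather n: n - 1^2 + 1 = n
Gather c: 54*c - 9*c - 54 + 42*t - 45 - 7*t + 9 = 45*c + 35*t - 90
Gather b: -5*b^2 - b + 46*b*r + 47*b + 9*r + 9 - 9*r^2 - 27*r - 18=-5*b^2 + b*(46*r + 46) - 9*r^2 - 18*r - 9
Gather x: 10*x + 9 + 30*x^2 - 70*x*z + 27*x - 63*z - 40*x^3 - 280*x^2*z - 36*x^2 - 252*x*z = -40*x^3 + x^2*(-280*z - 6) + x*(37 - 322*z) - 63*z + 9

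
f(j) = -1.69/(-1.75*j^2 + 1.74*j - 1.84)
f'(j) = -1.69*(3.5*j - 1.74)/(-1.75*j^2 + 1.74*j - 1.84)^2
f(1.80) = 0.39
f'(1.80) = -0.40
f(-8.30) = 0.01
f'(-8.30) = 0.00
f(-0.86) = 0.36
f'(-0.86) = 0.37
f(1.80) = 0.39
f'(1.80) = -0.40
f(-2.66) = 0.09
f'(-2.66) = 0.05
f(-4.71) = 0.03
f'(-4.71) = 0.01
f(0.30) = 1.15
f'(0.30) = 0.54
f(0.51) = 1.20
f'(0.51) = -0.04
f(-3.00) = 0.07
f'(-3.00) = 0.04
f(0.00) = 0.92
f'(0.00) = 0.87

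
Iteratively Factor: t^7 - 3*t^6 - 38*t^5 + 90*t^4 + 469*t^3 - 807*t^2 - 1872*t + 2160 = (t - 3)*(t^6 - 38*t^4 - 24*t^3 + 397*t^2 + 384*t - 720) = (t - 3)*(t + 3)*(t^5 - 3*t^4 - 29*t^3 + 63*t^2 + 208*t - 240) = (t - 3)*(t - 1)*(t + 3)*(t^4 - 2*t^3 - 31*t^2 + 32*t + 240) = (t - 5)*(t - 3)*(t - 1)*(t + 3)*(t^3 + 3*t^2 - 16*t - 48) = (t - 5)*(t - 3)*(t - 1)*(t + 3)*(t + 4)*(t^2 - t - 12) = (t - 5)*(t - 4)*(t - 3)*(t - 1)*(t + 3)*(t + 4)*(t + 3)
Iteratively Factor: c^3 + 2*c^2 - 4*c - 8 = (c - 2)*(c^2 + 4*c + 4) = (c - 2)*(c + 2)*(c + 2)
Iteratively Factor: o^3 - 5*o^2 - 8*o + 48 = (o + 3)*(o^2 - 8*o + 16) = (o - 4)*(o + 3)*(o - 4)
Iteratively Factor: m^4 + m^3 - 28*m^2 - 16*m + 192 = (m - 3)*(m^3 + 4*m^2 - 16*m - 64) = (m - 3)*(m + 4)*(m^2 - 16) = (m - 4)*(m - 3)*(m + 4)*(m + 4)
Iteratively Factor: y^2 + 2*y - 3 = (y - 1)*(y + 3)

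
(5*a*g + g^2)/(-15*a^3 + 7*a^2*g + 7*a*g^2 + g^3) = g/(-3*a^2 + 2*a*g + g^2)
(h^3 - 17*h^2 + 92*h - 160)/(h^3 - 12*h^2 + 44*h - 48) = (h^2 - 13*h + 40)/(h^2 - 8*h + 12)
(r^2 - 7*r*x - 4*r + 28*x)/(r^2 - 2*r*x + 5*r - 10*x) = (r^2 - 7*r*x - 4*r + 28*x)/(r^2 - 2*r*x + 5*r - 10*x)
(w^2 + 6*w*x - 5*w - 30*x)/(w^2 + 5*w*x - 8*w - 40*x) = (w^2 + 6*w*x - 5*w - 30*x)/(w^2 + 5*w*x - 8*w - 40*x)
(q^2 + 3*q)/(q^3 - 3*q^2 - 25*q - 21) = q/(q^2 - 6*q - 7)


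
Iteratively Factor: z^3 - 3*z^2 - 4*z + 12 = (z + 2)*(z^2 - 5*z + 6) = (z - 3)*(z + 2)*(z - 2)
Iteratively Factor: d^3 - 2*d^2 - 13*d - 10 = (d - 5)*(d^2 + 3*d + 2) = (d - 5)*(d + 1)*(d + 2)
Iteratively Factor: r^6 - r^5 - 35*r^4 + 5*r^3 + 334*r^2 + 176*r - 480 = (r - 5)*(r^5 + 4*r^4 - 15*r^3 - 70*r^2 - 16*r + 96) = (r - 5)*(r + 4)*(r^4 - 15*r^2 - 10*r + 24) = (r - 5)*(r - 4)*(r + 4)*(r^3 + 4*r^2 + r - 6) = (r - 5)*(r - 4)*(r - 1)*(r + 4)*(r^2 + 5*r + 6) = (r - 5)*(r - 4)*(r - 1)*(r + 2)*(r + 4)*(r + 3)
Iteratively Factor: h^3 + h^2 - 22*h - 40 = (h + 4)*(h^2 - 3*h - 10) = (h + 2)*(h + 4)*(h - 5)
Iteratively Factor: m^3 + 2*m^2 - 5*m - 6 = (m + 3)*(m^2 - m - 2) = (m - 2)*(m + 3)*(m + 1)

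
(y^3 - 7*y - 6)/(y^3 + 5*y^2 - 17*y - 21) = (y + 2)/(y + 7)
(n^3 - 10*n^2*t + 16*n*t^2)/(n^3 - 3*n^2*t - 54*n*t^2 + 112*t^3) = n/(n + 7*t)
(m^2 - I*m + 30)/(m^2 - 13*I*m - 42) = (m + 5*I)/(m - 7*I)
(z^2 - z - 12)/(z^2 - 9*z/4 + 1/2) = 4*(z^2 - z - 12)/(4*z^2 - 9*z + 2)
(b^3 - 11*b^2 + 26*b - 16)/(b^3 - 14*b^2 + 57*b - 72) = (b^2 - 3*b + 2)/(b^2 - 6*b + 9)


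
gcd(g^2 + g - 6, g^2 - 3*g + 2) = g - 2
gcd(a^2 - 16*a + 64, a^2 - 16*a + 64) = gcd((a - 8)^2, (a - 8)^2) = a^2 - 16*a + 64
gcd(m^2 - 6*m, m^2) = m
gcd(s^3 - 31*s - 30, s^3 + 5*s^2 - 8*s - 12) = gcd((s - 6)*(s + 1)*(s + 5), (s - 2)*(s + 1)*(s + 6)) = s + 1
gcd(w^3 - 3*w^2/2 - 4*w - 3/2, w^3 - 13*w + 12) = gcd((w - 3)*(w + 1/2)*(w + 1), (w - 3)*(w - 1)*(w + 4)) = w - 3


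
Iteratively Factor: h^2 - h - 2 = (h - 2)*(h + 1)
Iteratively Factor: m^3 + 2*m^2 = (m + 2)*(m^2) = m*(m + 2)*(m)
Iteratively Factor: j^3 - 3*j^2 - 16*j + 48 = (j + 4)*(j^2 - 7*j + 12) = (j - 4)*(j + 4)*(j - 3)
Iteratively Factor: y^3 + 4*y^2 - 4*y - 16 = (y + 2)*(y^2 + 2*y - 8) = (y + 2)*(y + 4)*(y - 2)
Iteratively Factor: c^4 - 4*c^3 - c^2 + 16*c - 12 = (c - 2)*(c^3 - 2*c^2 - 5*c + 6) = (c - 2)*(c - 1)*(c^2 - c - 6) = (c - 3)*(c - 2)*(c - 1)*(c + 2)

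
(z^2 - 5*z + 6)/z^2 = 1 - 5/z + 6/z^2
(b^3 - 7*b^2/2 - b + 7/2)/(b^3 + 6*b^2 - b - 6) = (b - 7/2)/(b + 6)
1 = 1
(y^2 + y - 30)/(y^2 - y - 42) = (y - 5)/(y - 7)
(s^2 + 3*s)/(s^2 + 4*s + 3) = s/(s + 1)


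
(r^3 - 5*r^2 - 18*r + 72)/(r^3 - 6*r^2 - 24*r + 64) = (r^2 - 9*r + 18)/(r^2 - 10*r + 16)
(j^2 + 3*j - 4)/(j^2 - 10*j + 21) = (j^2 + 3*j - 4)/(j^2 - 10*j + 21)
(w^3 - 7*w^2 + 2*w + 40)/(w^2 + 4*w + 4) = (w^2 - 9*w + 20)/(w + 2)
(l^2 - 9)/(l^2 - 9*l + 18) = (l + 3)/(l - 6)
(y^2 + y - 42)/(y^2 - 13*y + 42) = (y + 7)/(y - 7)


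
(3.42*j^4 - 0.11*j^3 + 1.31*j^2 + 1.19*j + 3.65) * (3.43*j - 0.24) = 11.7306*j^5 - 1.1981*j^4 + 4.5197*j^3 + 3.7673*j^2 + 12.2339*j - 0.876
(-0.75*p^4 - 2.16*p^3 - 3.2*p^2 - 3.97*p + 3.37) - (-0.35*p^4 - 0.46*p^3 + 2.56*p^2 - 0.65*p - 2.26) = -0.4*p^4 - 1.7*p^3 - 5.76*p^2 - 3.32*p + 5.63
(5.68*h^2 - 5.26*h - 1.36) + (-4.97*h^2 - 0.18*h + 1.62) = 0.71*h^2 - 5.44*h + 0.26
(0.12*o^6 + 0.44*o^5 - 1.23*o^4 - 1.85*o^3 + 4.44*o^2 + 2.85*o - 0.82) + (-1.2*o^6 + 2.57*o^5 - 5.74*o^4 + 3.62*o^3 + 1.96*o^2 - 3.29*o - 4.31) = -1.08*o^6 + 3.01*o^5 - 6.97*o^4 + 1.77*o^3 + 6.4*o^2 - 0.44*o - 5.13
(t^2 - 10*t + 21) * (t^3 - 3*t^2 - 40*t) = t^5 - 13*t^4 + 11*t^3 + 337*t^2 - 840*t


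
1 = 1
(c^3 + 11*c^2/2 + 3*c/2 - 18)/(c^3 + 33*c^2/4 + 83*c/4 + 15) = 2*(2*c - 3)/(4*c + 5)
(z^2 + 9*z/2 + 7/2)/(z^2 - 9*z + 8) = (2*z^2 + 9*z + 7)/(2*(z^2 - 9*z + 8))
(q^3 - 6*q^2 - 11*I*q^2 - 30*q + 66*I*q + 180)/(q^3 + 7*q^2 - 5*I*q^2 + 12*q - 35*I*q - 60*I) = (q^2 - 6*q*(1 + I) + 36*I)/(q^2 + 7*q + 12)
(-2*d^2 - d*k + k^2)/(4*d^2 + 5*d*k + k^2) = (-2*d + k)/(4*d + k)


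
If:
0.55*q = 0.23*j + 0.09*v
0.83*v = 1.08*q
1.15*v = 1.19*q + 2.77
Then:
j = 17.02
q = 9.04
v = 11.76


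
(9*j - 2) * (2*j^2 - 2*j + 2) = 18*j^3 - 22*j^2 + 22*j - 4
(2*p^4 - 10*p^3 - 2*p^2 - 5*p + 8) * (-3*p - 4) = -6*p^5 + 22*p^4 + 46*p^3 + 23*p^2 - 4*p - 32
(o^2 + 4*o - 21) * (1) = o^2 + 4*o - 21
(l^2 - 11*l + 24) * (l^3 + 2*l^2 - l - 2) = l^5 - 9*l^4 + l^3 + 57*l^2 - 2*l - 48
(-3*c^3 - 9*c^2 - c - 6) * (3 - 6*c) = 18*c^4 + 45*c^3 - 21*c^2 + 33*c - 18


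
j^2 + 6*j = j*(j + 6)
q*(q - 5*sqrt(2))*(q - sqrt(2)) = q^3 - 6*sqrt(2)*q^2 + 10*q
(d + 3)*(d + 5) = d^2 + 8*d + 15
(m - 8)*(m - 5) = m^2 - 13*m + 40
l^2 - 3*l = l*(l - 3)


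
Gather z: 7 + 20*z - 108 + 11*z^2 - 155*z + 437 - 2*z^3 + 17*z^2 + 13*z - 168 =-2*z^3 + 28*z^2 - 122*z + 168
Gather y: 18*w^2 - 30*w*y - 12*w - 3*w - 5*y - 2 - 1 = 18*w^2 - 15*w + y*(-30*w - 5) - 3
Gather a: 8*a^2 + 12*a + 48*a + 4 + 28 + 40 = 8*a^2 + 60*a + 72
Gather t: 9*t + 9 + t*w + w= t*(w + 9) + w + 9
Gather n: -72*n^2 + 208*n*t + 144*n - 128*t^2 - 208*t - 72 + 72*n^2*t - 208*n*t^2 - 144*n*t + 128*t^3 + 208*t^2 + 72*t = n^2*(72*t - 72) + n*(-208*t^2 + 64*t + 144) + 128*t^3 + 80*t^2 - 136*t - 72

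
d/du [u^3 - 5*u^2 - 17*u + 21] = 3*u^2 - 10*u - 17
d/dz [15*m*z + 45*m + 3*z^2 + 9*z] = 15*m + 6*z + 9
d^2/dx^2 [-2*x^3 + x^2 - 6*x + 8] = 2 - 12*x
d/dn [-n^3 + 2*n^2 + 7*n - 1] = -3*n^2 + 4*n + 7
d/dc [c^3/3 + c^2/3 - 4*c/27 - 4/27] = c^2 + 2*c/3 - 4/27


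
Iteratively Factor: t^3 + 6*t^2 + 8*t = (t + 2)*(t^2 + 4*t) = (t + 2)*(t + 4)*(t)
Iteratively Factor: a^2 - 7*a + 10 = (a - 2)*(a - 5)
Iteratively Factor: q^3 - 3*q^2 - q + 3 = (q - 1)*(q^2 - 2*q - 3) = (q - 3)*(q - 1)*(q + 1)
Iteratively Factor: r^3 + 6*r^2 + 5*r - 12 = (r + 3)*(r^2 + 3*r - 4) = (r - 1)*(r + 3)*(r + 4)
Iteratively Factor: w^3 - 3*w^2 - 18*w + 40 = (w + 4)*(w^2 - 7*w + 10) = (w - 2)*(w + 4)*(w - 5)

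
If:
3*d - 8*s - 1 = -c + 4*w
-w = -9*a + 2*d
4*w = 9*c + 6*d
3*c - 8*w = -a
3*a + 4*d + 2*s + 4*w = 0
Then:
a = 102/9167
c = -418/9167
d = 531/9167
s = -9/89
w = -144/9167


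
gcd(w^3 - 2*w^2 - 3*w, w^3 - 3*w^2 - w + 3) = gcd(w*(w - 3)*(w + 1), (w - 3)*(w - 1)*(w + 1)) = w^2 - 2*w - 3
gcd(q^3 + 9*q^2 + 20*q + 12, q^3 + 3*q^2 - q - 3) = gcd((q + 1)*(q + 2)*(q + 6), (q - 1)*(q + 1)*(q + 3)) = q + 1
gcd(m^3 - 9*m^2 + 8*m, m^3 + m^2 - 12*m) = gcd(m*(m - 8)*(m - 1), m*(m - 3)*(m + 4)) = m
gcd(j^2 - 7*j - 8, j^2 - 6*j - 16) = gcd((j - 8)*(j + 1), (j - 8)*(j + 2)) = j - 8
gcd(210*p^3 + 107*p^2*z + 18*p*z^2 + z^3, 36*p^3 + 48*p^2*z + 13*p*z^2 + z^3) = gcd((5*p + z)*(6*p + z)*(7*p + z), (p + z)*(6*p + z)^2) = 6*p + z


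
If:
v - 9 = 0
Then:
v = 9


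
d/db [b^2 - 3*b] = 2*b - 3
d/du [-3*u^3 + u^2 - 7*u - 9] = -9*u^2 + 2*u - 7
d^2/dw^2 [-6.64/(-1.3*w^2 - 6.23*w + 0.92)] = (-22.4432*w^2 - 107.55472*w + 6.64*(2.6*w + 6.23)*(5.2*w + 12.46) + 15.88288)/(1.3*w^2 + 6.23*w - 0.92)^3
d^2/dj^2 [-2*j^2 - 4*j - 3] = -4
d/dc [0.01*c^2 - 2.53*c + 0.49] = 0.02*c - 2.53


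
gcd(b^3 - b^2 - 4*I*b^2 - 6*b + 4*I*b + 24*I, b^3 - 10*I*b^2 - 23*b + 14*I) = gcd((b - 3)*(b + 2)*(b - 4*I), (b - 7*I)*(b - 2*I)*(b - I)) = 1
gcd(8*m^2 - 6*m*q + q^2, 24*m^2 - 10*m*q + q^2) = -4*m + q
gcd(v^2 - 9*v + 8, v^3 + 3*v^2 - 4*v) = v - 1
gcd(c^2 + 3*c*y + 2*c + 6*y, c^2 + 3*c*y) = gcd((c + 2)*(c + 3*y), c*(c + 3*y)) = c + 3*y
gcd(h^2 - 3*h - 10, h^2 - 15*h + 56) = 1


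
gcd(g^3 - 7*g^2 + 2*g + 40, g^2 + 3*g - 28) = g - 4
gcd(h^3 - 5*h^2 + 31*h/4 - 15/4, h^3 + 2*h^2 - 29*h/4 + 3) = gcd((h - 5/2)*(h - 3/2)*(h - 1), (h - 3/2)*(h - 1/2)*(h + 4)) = h - 3/2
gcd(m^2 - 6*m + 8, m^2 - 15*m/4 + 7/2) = m - 2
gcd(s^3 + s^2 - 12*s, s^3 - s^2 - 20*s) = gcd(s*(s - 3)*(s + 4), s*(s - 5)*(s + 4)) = s^2 + 4*s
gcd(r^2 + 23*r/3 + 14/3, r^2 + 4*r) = 1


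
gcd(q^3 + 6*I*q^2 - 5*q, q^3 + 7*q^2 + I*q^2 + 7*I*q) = q^2 + I*q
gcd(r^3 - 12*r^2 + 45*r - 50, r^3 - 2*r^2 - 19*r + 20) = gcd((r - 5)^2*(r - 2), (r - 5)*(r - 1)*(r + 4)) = r - 5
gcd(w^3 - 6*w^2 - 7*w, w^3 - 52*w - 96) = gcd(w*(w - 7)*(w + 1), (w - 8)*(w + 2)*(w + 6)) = 1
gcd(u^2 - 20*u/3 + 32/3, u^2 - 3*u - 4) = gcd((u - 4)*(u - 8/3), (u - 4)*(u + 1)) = u - 4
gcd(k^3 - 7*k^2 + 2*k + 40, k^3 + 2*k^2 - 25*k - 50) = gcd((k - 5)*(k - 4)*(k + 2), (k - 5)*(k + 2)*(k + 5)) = k^2 - 3*k - 10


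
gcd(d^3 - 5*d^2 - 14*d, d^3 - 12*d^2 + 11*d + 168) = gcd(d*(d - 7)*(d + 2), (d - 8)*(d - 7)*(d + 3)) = d - 7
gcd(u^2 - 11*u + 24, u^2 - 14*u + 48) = u - 8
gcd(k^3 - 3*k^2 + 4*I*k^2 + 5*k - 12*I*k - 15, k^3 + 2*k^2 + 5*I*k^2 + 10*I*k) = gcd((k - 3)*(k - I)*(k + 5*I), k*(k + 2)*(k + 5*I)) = k + 5*I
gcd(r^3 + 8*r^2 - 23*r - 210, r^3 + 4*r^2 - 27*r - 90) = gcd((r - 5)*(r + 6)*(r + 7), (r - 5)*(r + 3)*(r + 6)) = r^2 + r - 30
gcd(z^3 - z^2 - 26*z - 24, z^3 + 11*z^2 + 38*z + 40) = z + 4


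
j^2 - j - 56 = (j - 8)*(j + 7)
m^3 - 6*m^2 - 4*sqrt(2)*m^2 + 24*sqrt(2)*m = m*(m - 6)*(m - 4*sqrt(2))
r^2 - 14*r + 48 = (r - 8)*(r - 6)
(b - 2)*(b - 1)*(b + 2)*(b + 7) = b^4 + 6*b^3 - 11*b^2 - 24*b + 28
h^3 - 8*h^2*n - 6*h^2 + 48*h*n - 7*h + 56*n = (h - 7)*(h + 1)*(h - 8*n)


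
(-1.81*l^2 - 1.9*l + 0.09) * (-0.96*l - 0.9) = 1.7376*l^3 + 3.453*l^2 + 1.6236*l - 0.081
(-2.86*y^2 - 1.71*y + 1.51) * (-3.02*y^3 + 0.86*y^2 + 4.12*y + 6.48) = 8.6372*y^5 + 2.7046*y^4 - 17.814*y^3 - 24.2794*y^2 - 4.8596*y + 9.7848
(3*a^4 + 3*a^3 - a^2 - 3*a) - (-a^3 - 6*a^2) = 3*a^4 + 4*a^3 + 5*a^2 - 3*a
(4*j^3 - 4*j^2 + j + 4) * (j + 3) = 4*j^4 + 8*j^3 - 11*j^2 + 7*j + 12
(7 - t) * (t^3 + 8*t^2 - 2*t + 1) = -t^4 - t^3 + 58*t^2 - 15*t + 7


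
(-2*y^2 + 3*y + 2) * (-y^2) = 2*y^4 - 3*y^3 - 2*y^2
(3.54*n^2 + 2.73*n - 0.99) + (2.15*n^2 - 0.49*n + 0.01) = 5.69*n^2 + 2.24*n - 0.98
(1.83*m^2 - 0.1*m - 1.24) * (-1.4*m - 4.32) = -2.562*m^3 - 7.7656*m^2 + 2.168*m + 5.3568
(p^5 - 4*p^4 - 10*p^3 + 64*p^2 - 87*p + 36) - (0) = p^5 - 4*p^4 - 10*p^3 + 64*p^2 - 87*p + 36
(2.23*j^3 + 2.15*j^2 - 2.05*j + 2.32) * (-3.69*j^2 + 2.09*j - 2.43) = -8.2287*j^5 - 3.2728*j^4 + 6.6391*j^3 - 18.0698*j^2 + 9.8303*j - 5.6376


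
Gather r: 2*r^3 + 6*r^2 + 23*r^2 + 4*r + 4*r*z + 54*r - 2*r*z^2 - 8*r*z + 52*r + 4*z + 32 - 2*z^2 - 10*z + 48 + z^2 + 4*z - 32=2*r^3 + 29*r^2 + r*(-2*z^2 - 4*z + 110) - z^2 - 2*z + 48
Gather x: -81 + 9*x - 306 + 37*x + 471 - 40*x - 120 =6*x - 36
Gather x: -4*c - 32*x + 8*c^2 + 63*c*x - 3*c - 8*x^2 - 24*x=8*c^2 - 7*c - 8*x^2 + x*(63*c - 56)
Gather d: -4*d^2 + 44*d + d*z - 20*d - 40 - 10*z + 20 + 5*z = -4*d^2 + d*(z + 24) - 5*z - 20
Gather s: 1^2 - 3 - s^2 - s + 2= -s^2 - s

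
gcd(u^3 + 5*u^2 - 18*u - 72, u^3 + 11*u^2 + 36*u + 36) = u^2 + 9*u + 18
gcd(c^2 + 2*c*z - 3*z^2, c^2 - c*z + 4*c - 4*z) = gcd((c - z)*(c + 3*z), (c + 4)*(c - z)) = -c + z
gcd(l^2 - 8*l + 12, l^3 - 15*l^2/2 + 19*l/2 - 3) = l - 6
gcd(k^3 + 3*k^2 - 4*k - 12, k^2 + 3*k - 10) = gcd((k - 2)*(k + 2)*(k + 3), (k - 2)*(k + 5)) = k - 2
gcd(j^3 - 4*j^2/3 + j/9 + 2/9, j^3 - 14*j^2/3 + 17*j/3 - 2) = j^2 - 5*j/3 + 2/3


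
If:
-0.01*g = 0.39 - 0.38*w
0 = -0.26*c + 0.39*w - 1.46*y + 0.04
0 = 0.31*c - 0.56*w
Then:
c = 0.906882591093117 - 33.1012145748988*y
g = -696.307692307692*y - 19.9230769230769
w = 0.502024291497976 - 18.3238866396761*y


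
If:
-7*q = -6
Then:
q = 6/7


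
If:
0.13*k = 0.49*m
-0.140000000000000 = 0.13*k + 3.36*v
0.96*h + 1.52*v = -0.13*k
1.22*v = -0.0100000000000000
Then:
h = 0.13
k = -0.87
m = -0.23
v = -0.01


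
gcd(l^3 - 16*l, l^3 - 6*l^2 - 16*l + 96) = l^2 - 16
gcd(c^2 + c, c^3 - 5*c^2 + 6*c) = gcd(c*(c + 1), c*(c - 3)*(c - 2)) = c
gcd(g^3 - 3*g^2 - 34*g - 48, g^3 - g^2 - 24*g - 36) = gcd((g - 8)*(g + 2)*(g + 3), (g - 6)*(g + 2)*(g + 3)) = g^2 + 5*g + 6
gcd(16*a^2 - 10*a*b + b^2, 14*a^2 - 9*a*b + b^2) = 2*a - b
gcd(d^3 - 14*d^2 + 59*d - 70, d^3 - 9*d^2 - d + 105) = d^2 - 12*d + 35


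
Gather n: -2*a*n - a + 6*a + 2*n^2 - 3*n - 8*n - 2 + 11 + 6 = 5*a + 2*n^2 + n*(-2*a - 11) + 15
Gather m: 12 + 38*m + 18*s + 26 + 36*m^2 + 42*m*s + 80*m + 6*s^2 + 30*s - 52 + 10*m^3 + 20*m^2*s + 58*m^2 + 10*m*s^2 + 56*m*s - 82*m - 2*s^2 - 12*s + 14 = 10*m^3 + m^2*(20*s + 94) + m*(10*s^2 + 98*s + 36) + 4*s^2 + 36*s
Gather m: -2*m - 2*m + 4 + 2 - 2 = 4 - 4*m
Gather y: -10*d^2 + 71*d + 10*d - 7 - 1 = -10*d^2 + 81*d - 8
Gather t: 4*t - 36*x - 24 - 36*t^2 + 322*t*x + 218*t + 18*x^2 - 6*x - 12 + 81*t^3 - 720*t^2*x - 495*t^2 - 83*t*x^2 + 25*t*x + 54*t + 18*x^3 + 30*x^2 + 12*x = 81*t^3 + t^2*(-720*x - 531) + t*(-83*x^2 + 347*x + 276) + 18*x^3 + 48*x^2 - 30*x - 36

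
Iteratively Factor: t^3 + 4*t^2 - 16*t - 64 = (t + 4)*(t^2 - 16) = (t + 4)^2*(t - 4)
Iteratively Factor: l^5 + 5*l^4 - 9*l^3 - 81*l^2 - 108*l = (l - 4)*(l^4 + 9*l^3 + 27*l^2 + 27*l) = (l - 4)*(l + 3)*(l^3 + 6*l^2 + 9*l) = l*(l - 4)*(l + 3)*(l^2 + 6*l + 9) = l*(l - 4)*(l + 3)^2*(l + 3)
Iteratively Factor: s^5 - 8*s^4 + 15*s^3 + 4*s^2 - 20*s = (s - 5)*(s^4 - 3*s^3 + 4*s) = (s - 5)*(s + 1)*(s^3 - 4*s^2 + 4*s) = (s - 5)*(s - 2)*(s + 1)*(s^2 - 2*s) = s*(s - 5)*(s - 2)*(s + 1)*(s - 2)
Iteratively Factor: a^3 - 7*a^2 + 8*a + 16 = (a - 4)*(a^2 - 3*a - 4) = (a - 4)*(a + 1)*(a - 4)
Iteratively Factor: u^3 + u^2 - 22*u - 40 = (u + 2)*(u^2 - u - 20) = (u + 2)*(u + 4)*(u - 5)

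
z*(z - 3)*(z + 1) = z^3 - 2*z^2 - 3*z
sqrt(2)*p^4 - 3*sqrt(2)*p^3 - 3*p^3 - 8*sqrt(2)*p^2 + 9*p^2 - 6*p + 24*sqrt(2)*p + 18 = (p - 3)*(p - 3*sqrt(2))*(p + sqrt(2))*(sqrt(2)*p + 1)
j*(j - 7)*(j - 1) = j^3 - 8*j^2 + 7*j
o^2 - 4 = (o - 2)*(o + 2)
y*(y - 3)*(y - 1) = y^3 - 4*y^2 + 3*y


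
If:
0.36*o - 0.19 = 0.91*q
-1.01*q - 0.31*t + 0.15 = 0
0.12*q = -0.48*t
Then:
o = 0.93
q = 0.16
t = -0.04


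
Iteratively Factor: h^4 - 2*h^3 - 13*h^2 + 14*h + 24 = (h + 1)*(h^3 - 3*h^2 - 10*h + 24) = (h - 2)*(h + 1)*(h^2 - h - 12) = (h - 4)*(h - 2)*(h + 1)*(h + 3)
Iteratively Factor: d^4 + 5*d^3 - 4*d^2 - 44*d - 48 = (d + 4)*(d^3 + d^2 - 8*d - 12) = (d - 3)*(d + 4)*(d^2 + 4*d + 4) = (d - 3)*(d + 2)*(d + 4)*(d + 2)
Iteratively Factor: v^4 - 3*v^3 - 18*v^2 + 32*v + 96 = (v + 2)*(v^3 - 5*v^2 - 8*v + 48) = (v - 4)*(v + 2)*(v^2 - v - 12) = (v - 4)^2*(v + 2)*(v + 3)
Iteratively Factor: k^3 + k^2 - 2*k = (k + 2)*(k^2 - k) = (k - 1)*(k + 2)*(k)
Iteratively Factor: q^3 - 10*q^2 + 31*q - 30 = (q - 2)*(q^2 - 8*q + 15) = (q - 5)*(q - 2)*(q - 3)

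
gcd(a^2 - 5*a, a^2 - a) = a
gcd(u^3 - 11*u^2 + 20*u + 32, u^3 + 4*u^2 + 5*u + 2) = u + 1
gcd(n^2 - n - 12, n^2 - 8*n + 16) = n - 4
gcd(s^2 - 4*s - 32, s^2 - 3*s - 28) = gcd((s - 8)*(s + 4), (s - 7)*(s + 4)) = s + 4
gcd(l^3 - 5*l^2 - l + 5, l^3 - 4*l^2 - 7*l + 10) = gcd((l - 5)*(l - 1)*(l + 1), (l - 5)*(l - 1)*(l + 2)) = l^2 - 6*l + 5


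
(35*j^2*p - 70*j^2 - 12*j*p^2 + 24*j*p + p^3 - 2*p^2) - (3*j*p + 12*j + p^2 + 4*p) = 35*j^2*p - 70*j^2 - 12*j*p^2 + 21*j*p - 12*j + p^3 - 3*p^2 - 4*p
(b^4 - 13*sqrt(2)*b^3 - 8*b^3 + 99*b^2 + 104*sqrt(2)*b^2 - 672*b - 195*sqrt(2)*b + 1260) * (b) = b^5 - 13*sqrt(2)*b^4 - 8*b^4 + 99*b^3 + 104*sqrt(2)*b^3 - 672*b^2 - 195*sqrt(2)*b^2 + 1260*b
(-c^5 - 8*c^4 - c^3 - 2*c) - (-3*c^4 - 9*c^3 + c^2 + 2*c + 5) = -c^5 - 5*c^4 + 8*c^3 - c^2 - 4*c - 5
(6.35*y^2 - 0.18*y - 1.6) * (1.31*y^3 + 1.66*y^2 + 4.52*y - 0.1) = 8.3185*y^5 + 10.3052*y^4 + 26.3072*y^3 - 4.1046*y^2 - 7.214*y + 0.16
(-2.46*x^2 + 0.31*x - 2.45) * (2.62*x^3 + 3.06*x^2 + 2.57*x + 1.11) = -6.4452*x^5 - 6.7154*x^4 - 11.7926*x^3 - 9.4309*x^2 - 5.9524*x - 2.7195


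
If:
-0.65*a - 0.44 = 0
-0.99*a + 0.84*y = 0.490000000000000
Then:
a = -0.68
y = -0.21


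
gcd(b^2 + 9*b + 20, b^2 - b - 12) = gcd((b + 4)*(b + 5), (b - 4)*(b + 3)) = 1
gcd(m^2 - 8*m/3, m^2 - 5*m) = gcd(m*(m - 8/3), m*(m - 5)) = m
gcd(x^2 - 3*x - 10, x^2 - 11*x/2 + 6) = 1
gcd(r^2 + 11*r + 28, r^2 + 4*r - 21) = r + 7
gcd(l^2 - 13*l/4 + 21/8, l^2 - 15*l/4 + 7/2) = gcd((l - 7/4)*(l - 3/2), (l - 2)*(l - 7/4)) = l - 7/4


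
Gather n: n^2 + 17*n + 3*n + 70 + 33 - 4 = n^2 + 20*n + 99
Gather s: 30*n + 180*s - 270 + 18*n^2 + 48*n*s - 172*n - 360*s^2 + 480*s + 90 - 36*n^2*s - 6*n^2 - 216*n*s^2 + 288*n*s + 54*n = 12*n^2 - 88*n + s^2*(-216*n - 360) + s*(-36*n^2 + 336*n + 660) - 180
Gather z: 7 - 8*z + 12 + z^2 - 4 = z^2 - 8*z + 15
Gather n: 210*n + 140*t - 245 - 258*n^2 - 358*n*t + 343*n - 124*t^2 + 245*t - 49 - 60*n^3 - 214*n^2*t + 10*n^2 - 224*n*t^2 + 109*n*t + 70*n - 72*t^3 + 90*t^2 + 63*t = -60*n^3 + n^2*(-214*t - 248) + n*(-224*t^2 - 249*t + 623) - 72*t^3 - 34*t^2 + 448*t - 294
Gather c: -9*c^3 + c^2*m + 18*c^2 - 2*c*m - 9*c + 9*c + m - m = -9*c^3 + c^2*(m + 18) - 2*c*m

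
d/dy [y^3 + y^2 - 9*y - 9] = 3*y^2 + 2*y - 9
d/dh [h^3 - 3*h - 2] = 3*h^2 - 3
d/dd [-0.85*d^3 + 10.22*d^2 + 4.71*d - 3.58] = -2.55*d^2 + 20.44*d + 4.71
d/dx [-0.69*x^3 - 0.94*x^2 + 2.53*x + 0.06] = -2.07*x^2 - 1.88*x + 2.53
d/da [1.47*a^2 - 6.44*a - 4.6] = 2.94*a - 6.44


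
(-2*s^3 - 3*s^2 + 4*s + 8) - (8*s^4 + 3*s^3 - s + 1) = -8*s^4 - 5*s^3 - 3*s^2 + 5*s + 7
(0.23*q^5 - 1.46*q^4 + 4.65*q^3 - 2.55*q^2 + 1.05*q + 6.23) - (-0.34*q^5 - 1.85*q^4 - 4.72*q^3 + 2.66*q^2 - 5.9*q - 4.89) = 0.57*q^5 + 0.39*q^4 + 9.37*q^3 - 5.21*q^2 + 6.95*q + 11.12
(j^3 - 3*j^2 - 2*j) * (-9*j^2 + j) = -9*j^5 + 28*j^4 + 15*j^3 - 2*j^2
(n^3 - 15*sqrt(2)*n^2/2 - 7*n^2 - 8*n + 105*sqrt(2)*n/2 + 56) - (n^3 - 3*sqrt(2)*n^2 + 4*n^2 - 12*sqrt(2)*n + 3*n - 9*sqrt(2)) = -11*n^2 - 9*sqrt(2)*n^2/2 - 11*n + 129*sqrt(2)*n/2 + 9*sqrt(2) + 56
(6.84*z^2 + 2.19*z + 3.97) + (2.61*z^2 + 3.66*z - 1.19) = 9.45*z^2 + 5.85*z + 2.78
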